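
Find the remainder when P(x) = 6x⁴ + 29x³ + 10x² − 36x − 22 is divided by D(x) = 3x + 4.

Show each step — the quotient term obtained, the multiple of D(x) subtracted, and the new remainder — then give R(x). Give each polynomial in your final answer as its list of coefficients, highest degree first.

R = [-6]

Step 1: lead(6x⁴ + 29x³ + 10x² − 36x − 22) ÷ lead(D) = 6x⁴ ÷ 3x = 2x³. Subtract (2x³)·D = 6x⁴ + 8x³. Remainder: 21x³ + 10x² − 36x − 22.
Step 2: lead(21x³ + 10x² − 36x − 22) ÷ lead(D) = 21x³ ÷ 3x = 7x². Subtract (7x²)·D = 21x³ + 28x². Remainder: −18x² − 36x − 22.
Step 3: lead(−18x² − 36x − 22) ÷ lead(D) = −18x² ÷ 3x = −6x. Subtract (−6x)·D = −18x² − 24x. Remainder: −12x − 22.
Step 4: lead(−12x − 22) ÷ lead(D) = −12x ÷ 3x = −4. Subtract (−4)·D = −12x − 16. Remainder: −6.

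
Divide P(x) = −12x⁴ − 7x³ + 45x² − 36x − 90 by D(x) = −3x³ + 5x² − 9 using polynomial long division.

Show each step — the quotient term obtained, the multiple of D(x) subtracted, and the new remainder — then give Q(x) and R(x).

Q(x) = 4x + 9; R(x) = −9

Step 1: lead(−12x⁴ − 7x³ + 45x² − 36x − 90) ÷ lead(D) = −12x⁴ ÷ −3x³ = 4x. Subtract (4x)·D = −12x⁴ + 20x³ − 36x. Remainder: −27x³ + 45x² − 90.
Step 2: lead(−27x³ + 45x² − 90) ÷ lead(D) = −27x³ ÷ −3x³ = 9. Subtract (9)·D = −27x³ + 45x² − 81. Remainder: −9.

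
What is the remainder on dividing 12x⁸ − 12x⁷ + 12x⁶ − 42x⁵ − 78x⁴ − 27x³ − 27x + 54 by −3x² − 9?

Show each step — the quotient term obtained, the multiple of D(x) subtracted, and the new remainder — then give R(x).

R(x) = 0

Step 1: lead(12x⁸ − 12x⁷ + 12x⁶ − 42x⁵ − 78x⁴ − 27x³ − 27x + 54) ÷ lead(D) = 12x⁸ ÷ −3x² = −4x⁶. Subtract (−4x⁶)·D = 12x⁸ + 36x⁶. Remainder: −12x⁷ − 24x⁶ − 42x⁵ − 78x⁴ − 27x³ − 27x + 54.
Step 2: lead(−12x⁷ − 24x⁶ − 42x⁵ − 78x⁴ − 27x³ − 27x + 54) ÷ lead(D) = −12x⁷ ÷ −3x² = 4x⁵. Subtract (4x⁵)·D = −12x⁷ − 36x⁵. Remainder: −24x⁶ − 6x⁵ − 78x⁴ − 27x³ − 27x + 54.
Step 3: lead(−24x⁶ − 6x⁵ − 78x⁴ − 27x³ − 27x + 54) ÷ lead(D) = −24x⁶ ÷ −3x² = 8x⁴. Subtract (8x⁴)·D = −24x⁶ − 72x⁴. Remainder: −6x⁵ − 6x⁴ − 27x³ − 27x + 54.
Step 4: lead(−6x⁵ − 6x⁴ − 27x³ − 27x + 54) ÷ lead(D) = −6x⁵ ÷ −3x² = 2x³. Subtract (2x³)·D = −6x⁵ − 18x³. Remainder: −6x⁴ − 9x³ − 27x + 54.
Step 5: lead(−6x⁴ − 9x³ − 27x + 54) ÷ lead(D) = −6x⁴ ÷ −3x² = 2x². Subtract (2x²)·D = −6x⁴ − 18x². Remainder: −9x³ + 18x² − 27x + 54.
Step 6: lead(−9x³ + 18x² − 27x + 54) ÷ lead(D) = −9x³ ÷ −3x² = 3x. Subtract (3x)·D = −9x³ − 27x. Remainder: 18x² + 54.
Step 7: lead(18x² + 54) ÷ lead(D) = 18x² ÷ −3x² = −6. Subtract (−6)·D = 18x² + 54. Remainder: 0.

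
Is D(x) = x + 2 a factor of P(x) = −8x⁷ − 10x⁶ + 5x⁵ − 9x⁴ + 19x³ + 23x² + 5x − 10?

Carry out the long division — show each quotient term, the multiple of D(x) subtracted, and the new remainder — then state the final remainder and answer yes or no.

Step 1: lead(−8x⁷ − 10x⁶ + 5x⁵ − 9x⁴ + 19x³ + 23x² + 5x − 10) ÷ lead(D) = −8x⁷ ÷ x = −8x⁶. Subtract (−8x⁶)·D = −8x⁷ − 16x⁶. Remainder: 6x⁶ + 5x⁵ − 9x⁴ + 19x³ + 23x² + 5x − 10.
Step 2: lead(6x⁶ + 5x⁵ − 9x⁴ + 19x³ + 23x² + 5x − 10) ÷ lead(D) = 6x⁶ ÷ x = 6x⁵. Subtract (6x⁵)·D = 6x⁶ + 12x⁵. Remainder: −7x⁵ − 9x⁴ + 19x³ + 23x² + 5x − 10.
Step 3: lead(−7x⁵ − 9x⁴ + 19x³ + 23x² + 5x − 10) ÷ lead(D) = −7x⁵ ÷ x = −7x⁴. Subtract (−7x⁴)·D = −7x⁵ − 14x⁴. Remainder: 5x⁴ + 19x³ + 23x² + 5x − 10.
Step 4: lead(5x⁴ + 19x³ + 23x² + 5x − 10) ÷ lead(D) = 5x⁴ ÷ x = 5x³. Subtract (5x³)·D = 5x⁴ + 10x³. Remainder: 9x³ + 23x² + 5x − 10.
Step 5: lead(9x³ + 23x² + 5x − 10) ÷ lead(D) = 9x³ ÷ x = 9x². Subtract (9x²)·D = 9x³ + 18x². Remainder: 5x² + 5x − 10.
Step 6: lead(5x² + 5x − 10) ÷ lead(D) = 5x² ÷ x = 5x. Subtract (5x)·D = 5x² + 10x. Remainder: −5x − 10.
Step 7: lead(−5x − 10) ÷ lead(D) = −5x ÷ x = −5. Subtract (−5)·D = −5x − 10. Remainder: 0.

R(x) = 0, so D(x) is a factor of P(x). yes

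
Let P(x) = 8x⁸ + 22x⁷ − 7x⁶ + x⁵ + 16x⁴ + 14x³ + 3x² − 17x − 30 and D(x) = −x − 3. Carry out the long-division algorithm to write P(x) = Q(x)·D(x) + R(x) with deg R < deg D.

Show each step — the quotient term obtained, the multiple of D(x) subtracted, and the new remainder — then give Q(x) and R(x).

Step 1: lead(8x⁸ + 22x⁷ − 7x⁶ + x⁵ + 16x⁴ + 14x³ + 3x² − 17x − 30) ÷ lead(D) = 8x⁸ ÷ −x = −8x⁷. Subtract (−8x⁷)·D = 8x⁸ + 24x⁷. Remainder: −2x⁷ − 7x⁶ + x⁵ + 16x⁴ + 14x³ + 3x² − 17x − 30.
Step 2: lead(−2x⁷ − 7x⁶ + x⁵ + 16x⁴ + 14x³ + 3x² − 17x − 30) ÷ lead(D) = −2x⁷ ÷ −x = 2x⁶. Subtract (2x⁶)·D = −2x⁷ − 6x⁶. Remainder: −x⁶ + x⁵ + 16x⁴ + 14x³ + 3x² − 17x − 30.
Step 3: lead(−x⁶ + x⁵ + 16x⁴ + 14x³ + 3x² − 17x − 30) ÷ lead(D) = −x⁶ ÷ −x = x⁵. Subtract (x⁵)·D = −x⁶ − 3x⁵. Remainder: 4x⁵ + 16x⁴ + 14x³ + 3x² − 17x − 30.
Step 4: lead(4x⁵ + 16x⁴ + 14x³ + 3x² − 17x − 30) ÷ lead(D) = 4x⁵ ÷ −x = −4x⁴. Subtract (−4x⁴)·D = 4x⁵ + 12x⁴. Remainder: 4x⁴ + 14x³ + 3x² − 17x − 30.
Step 5: lead(4x⁴ + 14x³ + 3x² − 17x − 30) ÷ lead(D) = 4x⁴ ÷ −x = −4x³. Subtract (−4x³)·D = 4x⁴ + 12x³. Remainder: 2x³ + 3x² − 17x − 30.
Step 6: lead(2x³ + 3x² − 17x − 30) ÷ lead(D) = 2x³ ÷ −x = −2x². Subtract (−2x²)·D = 2x³ + 6x². Remainder: −3x² − 17x − 30.
Step 7: lead(−3x² − 17x − 30) ÷ lead(D) = −3x² ÷ −x = 3x. Subtract (3x)·D = −3x² − 9x. Remainder: −8x − 30.
Step 8: lead(−8x − 30) ÷ lead(D) = −8x ÷ −x = 8. Subtract (8)·D = −8x − 24. Remainder: −6.

Q(x) = −8x⁷ + 2x⁶ + x⁵ − 4x⁴ − 4x³ − 2x² + 3x + 8; R(x) = −6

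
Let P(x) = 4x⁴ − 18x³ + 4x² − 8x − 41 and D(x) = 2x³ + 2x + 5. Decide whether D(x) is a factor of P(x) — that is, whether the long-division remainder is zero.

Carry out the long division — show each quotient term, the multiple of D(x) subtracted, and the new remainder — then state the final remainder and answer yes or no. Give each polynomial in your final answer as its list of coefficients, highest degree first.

Step 1: lead(4x⁴ − 18x³ + 4x² − 8x − 41) ÷ lead(D) = 4x⁴ ÷ 2x³ = 2x. Subtract (2x)·D = 4x⁴ + 4x² + 10x. Remainder: −18x³ − 18x − 41.
Step 2: lead(−18x³ − 18x − 41) ÷ lead(D) = −18x³ ÷ 2x³ = −9. Subtract (−9)·D = −18x³ − 18x − 45. Remainder: 4.

R = [4], so D(x) is not a factor of P(x). no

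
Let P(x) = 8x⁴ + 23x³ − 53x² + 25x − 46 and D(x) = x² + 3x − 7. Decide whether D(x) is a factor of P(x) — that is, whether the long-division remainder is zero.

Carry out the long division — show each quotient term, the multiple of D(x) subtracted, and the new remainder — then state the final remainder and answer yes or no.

R(x) = −4, so D(x) is not a factor of P(x). no

Step 1: lead(8x⁴ + 23x³ − 53x² + 25x − 46) ÷ lead(D) = 8x⁴ ÷ x² = 8x². Subtract (8x²)·D = 8x⁴ + 24x³ − 56x². Remainder: −x³ + 3x² + 25x − 46.
Step 2: lead(−x³ + 3x² + 25x − 46) ÷ lead(D) = −x³ ÷ x² = −x. Subtract (−x)·D = −x³ − 3x² + 7x. Remainder: 6x² + 18x − 46.
Step 3: lead(6x² + 18x − 46) ÷ lead(D) = 6x² ÷ x² = 6. Subtract (6)·D = 6x² + 18x − 42. Remainder: −4.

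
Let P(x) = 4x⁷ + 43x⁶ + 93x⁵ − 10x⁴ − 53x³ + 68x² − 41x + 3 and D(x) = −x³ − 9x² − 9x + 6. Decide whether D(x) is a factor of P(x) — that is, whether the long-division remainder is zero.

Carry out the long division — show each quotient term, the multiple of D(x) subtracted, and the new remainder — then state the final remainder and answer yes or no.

R(x) = 5x² + 7x − 9, so D(x) is not a factor of P(x). no

Step 1: lead(4x⁷ + 43x⁶ + 93x⁵ − 10x⁴ − 53x³ + 68x² − 41x + 3) ÷ lead(D) = 4x⁷ ÷ −x³ = −4x⁴. Subtract (−4x⁴)·D = 4x⁷ + 36x⁶ + 36x⁵ − 24x⁴. Remainder: 7x⁶ + 57x⁵ + 14x⁴ − 53x³ + 68x² − 41x + 3.
Step 2: lead(7x⁶ + 57x⁵ + 14x⁴ − 53x³ + 68x² − 41x + 3) ÷ lead(D) = 7x⁶ ÷ −x³ = −7x³. Subtract (−7x³)·D = 7x⁶ + 63x⁵ + 63x⁴ − 42x³. Remainder: −6x⁵ − 49x⁴ − 11x³ + 68x² − 41x + 3.
Step 3: lead(−6x⁵ − 49x⁴ − 11x³ + 68x² − 41x + 3) ÷ lead(D) = −6x⁵ ÷ −x³ = 6x². Subtract (6x²)·D = −6x⁵ − 54x⁴ − 54x³ + 36x². Remainder: 5x⁴ + 43x³ + 32x² − 41x + 3.
Step 4: lead(5x⁴ + 43x³ + 32x² − 41x + 3) ÷ lead(D) = 5x⁴ ÷ −x³ = −5x. Subtract (−5x)·D = 5x⁴ + 45x³ + 45x² − 30x. Remainder: −2x³ − 13x² − 11x + 3.
Step 5: lead(−2x³ − 13x² − 11x + 3) ÷ lead(D) = −2x³ ÷ −x³ = 2. Subtract (2)·D = −2x³ − 18x² − 18x + 12. Remainder: 5x² + 7x − 9.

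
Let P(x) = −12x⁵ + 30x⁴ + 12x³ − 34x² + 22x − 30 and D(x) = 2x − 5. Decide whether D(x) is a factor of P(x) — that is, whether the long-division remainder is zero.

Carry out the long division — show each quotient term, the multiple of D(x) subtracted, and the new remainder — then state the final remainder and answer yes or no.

Step 1: lead(−12x⁵ + 30x⁴ + 12x³ − 34x² + 22x − 30) ÷ lead(D) = −12x⁵ ÷ 2x = −6x⁴. Subtract (−6x⁴)·D = −12x⁵ + 30x⁴. Remainder: 12x³ − 34x² + 22x − 30.
Step 2: lead(12x³ − 34x² + 22x − 30) ÷ lead(D) = 12x³ ÷ 2x = 6x². Subtract (6x²)·D = 12x³ − 30x². Remainder: −4x² + 22x − 30.
Step 3: lead(−4x² + 22x − 30) ÷ lead(D) = −4x² ÷ 2x = −2x. Subtract (−2x)·D = −4x² + 10x. Remainder: 12x − 30.
Step 4: lead(12x − 30) ÷ lead(D) = 12x ÷ 2x = 6. Subtract (6)·D = 12x − 30. Remainder: 0.

R(x) = 0, so D(x) is a factor of P(x). yes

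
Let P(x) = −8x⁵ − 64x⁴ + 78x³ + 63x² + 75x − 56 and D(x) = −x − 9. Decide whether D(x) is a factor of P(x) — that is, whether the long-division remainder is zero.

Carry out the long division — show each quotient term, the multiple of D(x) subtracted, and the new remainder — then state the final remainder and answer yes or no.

Step 1: lead(−8x⁵ − 64x⁴ + 78x³ + 63x² + 75x − 56) ÷ lead(D) = −8x⁵ ÷ −x = 8x⁴. Subtract (8x⁴)·D = −8x⁵ − 72x⁴. Remainder: 8x⁴ + 78x³ + 63x² + 75x − 56.
Step 2: lead(8x⁴ + 78x³ + 63x² + 75x − 56) ÷ lead(D) = 8x⁴ ÷ −x = −8x³. Subtract (−8x³)·D = 8x⁴ + 72x³. Remainder: 6x³ + 63x² + 75x − 56.
Step 3: lead(6x³ + 63x² + 75x − 56) ÷ lead(D) = 6x³ ÷ −x = −6x². Subtract (−6x²)·D = 6x³ + 54x². Remainder: 9x² + 75x − 56.
Step 4: lead(9x² + 75x − 56) ÷ lead(D) = 9x² ÷ −x = −9x. Subtract (−9x)·D = 9x² + 81x. Remainder: −6x − 56.
Step 5: lead(−6x − 56) ÷ lead(D) = −6x ÷ −x = 6. Subtract (6)·D = −6x − 54. Remainder: −2.

R(x) = −2, so D(x) is not a factor of P(x). no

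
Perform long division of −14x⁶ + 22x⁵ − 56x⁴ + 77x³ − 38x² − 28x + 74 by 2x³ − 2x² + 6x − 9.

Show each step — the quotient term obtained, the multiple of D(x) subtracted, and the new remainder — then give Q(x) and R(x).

Q(x) = −7x³ + 4x² − 3x − 8; R(x) = −7x + 2

Step 1: lead(−14x⁶ + 22x⁵ − 56x⁴ + 77x³ − 38x² − 28x + 74) ÷ lead(D) = −14x⁶ ÷ 2x³ = −7x³. Subtract (−7x³)·D = −14x⁶ + 14x⁵ − 42x⁴ + 63x³. Remainder: 8x⁵ − 14x⁴ + 14x³ − 38x² − 28x + 74.
Step 2: lead(8x⁵ − 14x⁴ + 14x³ − 38x² − 28x + 74) ÷ lead(D) = 8x⁵ ÷ 2x³ = 4x². Subtract (4x²)·D = 8x⁵ − 8x⁴ + 24x³ − 36x². Remainder: −6x⁴ − 10x³ − 2x² − 28x + 74.
Step 3: lead(−6x⁴ − 10x³ − 2x² − 28x + 74) ÷ lead(D) = −6x⁴ ÷ 2x³ = −3x. Subtract (−3x)·D = −6x⁴ + 6x³ − 18x² + 27x. Remainder: −16x³ + 16x² − 55x + 74.
Step 4: lead(−16x³ + 16x² − 55x + 74) ÷ lead(D) = −16x³ ÷ 2x³ = −8. Subtract (−8)·D = −16x³ + 16x² − 48x + 72. Remainder: −7x + 2.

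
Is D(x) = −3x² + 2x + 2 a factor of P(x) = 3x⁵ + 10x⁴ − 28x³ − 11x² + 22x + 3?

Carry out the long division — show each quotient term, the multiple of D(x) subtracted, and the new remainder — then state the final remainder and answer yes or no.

R(x) = −7, so D(x) is not a factor of P(x). no

Step 1: lead(3x⁵ + 10x⁴ − 28x³ − 11x² + 22x + 3) ÷ lead(D) = 3x⁵ ÷ −3x² = −x³. Subtract (−x³)·D = 3x⁵ − 2x⁴ − 2x³. Remainder: 12x⁴ − 26x³ − 11x² + 22x + 3.
Step 2: lead(12x⁴ − 26x³ − 11x² + 22x + 3) ÷ lead(D) = 12x⁴ ÷ −3x² = −4x². Subtract (−4x²)·D = 12x⁴ − 8x³ − 8x². Remainder: −18x³ − 3x² + 22x + 3.
Step 3: lead(−18x³ − 3x² + 22x + 3) ÷ lead(D) = −18x³ ÷ −3x² = 6x. Subtract (6x)·D = −18x³ + 12x² + 12x. Remainder: −15x² + 10x + 3.
Step 4: lead(−15x² + 10x + 3) ÷ lead(D) = −15x² ÷ −3x² = 5. Subtract (5)·D = −15x² + 10x + 10. Remainder: −7.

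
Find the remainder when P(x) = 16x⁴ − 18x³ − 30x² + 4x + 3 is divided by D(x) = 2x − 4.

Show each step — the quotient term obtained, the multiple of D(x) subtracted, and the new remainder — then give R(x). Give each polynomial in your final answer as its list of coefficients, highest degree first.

Step 1: lead(16x⁴ − 18x³ − 30x² + 4x + 3) ÷ lead(D) = 16x⁴ ÷ 2x = 8x³. Subtract (8x³)·D = 16x⁴ − 32x³. Remainder: 14x³ − 30x² + 4x + 3.
Step 2: lead(14x³ − 30x² + 4x + 3) ÷ lead(D) = 14x³ ÷ 2x = 7x². Subtract (7x²)·D = 14x³ − 28x². Remainder: −2x² + 4x + 3.
Step 3: lead(−2x² + 4x + 3) ÷ lead(D) = −2x² ÷ 2x = −x. Subtract (−x)·D = −2x² + 4x. Remainder: 3.

R = [3]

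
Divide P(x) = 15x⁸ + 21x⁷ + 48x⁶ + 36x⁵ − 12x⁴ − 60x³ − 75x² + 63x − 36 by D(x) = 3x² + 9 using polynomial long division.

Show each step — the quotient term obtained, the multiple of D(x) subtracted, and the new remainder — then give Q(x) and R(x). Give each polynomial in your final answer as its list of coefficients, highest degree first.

Q = [5, 7, 1, -9, -7, 7, -4]; R = [0]

Step 1: lead(15x⁸ + 21x⁷ + 48x⁶ + 36x⁵ − 12x⁴ − 60x³ − 75x² + 63x − 36) ÷ lead(D) = 15x⁸ ÷ 3x² = 5x⁶. Subtract (5x⁶)·D = 15x⁸ + 45x⁶. Remainder: 21x⁷ + 3x⁶ + 36x⁵ − 12x⁴ − 60x³ − 75x² + 63x − 36.
Step 2: lead(21x⁷ + 3x⁶ + 36x⁵ − 12x⁴ − 60x³ − 75x² + 63x − 36) ÷ lead(D) = 21x⁷ ÷ 3x² = 7x⁵. Subtract (7x⁵)·D = 21x⁷ + 63x⁵. Remainder: 3x⁶ − 27x⁵ − 12x⁴ − 60x³ − 75x² + 63x − 36.
Step 3: lead(3x⁶ − 27x⁵ − 12x⁴ − 60x³ − 75x² + 63x − 36) ÷ lead(D) = 3x⁶ ÷ 3x² = x⁴. Subtract (x⁴)·D = 3x⁶ + 9x⁴. Remainder: −27x⁵ − 21x⁴ − 60x³ − 75x² + 63x − 36.
Step 4: lead(−27x⁵ − 21x⁴ − 60x³ − 75x² + 63x − 36) ÷ lead(D) = −27x⁵ ÷ 3x² = −9x³. Subtract (−9x³)·D = −27x⁵ − 81x³. Remainder: −21x⁴ + 21x³ − 75x² + 63x − 36.
Step 5: lead(−21x⁴ + 21x³ − 75x² + 63x − 36) ÷ lead(D) = −21x⁴ ÷ 3x² = −7x². Subtract (−7x²)·D = −21x⁴ − 63x². Remainder: 21x³ − 12x² + 63x − 36.
Step 6: lead(21x³ − 12x² + 63x − 36) ÷ lead(D) = 21x³ ÷ 3x² = 7x. Subtract (7x)·D = 21x³ + 63x. Remainder: −12x² − 36.
Step 7: lead(−12x² − 36) ÷ lead(D) = −12x² ÷ 3x² = −4. Subtract (−4)·D = −12x² − 36. Remainder: 0.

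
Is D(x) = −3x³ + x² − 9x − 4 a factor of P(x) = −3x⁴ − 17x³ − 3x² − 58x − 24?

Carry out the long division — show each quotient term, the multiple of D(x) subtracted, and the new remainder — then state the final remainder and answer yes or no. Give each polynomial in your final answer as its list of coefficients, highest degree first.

R = [0], so D(x) is a factor of P(x). yes

Step 1: lead(−3x⁴ − 17x³ − 3x² − 58x − 24) ÷ lead(D) = −3x⁴ ÷ −3x³ = x. Subtract (x)·D = −3x⁴ + x³ − 9x² − 4x. Remainder: −18x³ + 6x² − 54x − 24.
Step 2: lead(−18x³ + 6x² − 54x − 24) ÷ lead(D) = −18x³ ÷ −3x³ = 6. Subtract (6)·D = −18x³ + 6x² − 54x − 24. Remainder: 0.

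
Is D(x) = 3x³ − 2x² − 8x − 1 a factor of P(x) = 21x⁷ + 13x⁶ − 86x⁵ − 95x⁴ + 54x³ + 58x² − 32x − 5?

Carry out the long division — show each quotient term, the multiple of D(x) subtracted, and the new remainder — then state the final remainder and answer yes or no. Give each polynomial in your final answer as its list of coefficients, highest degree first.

Step 1: lead(21x⁷ + 13x⁶ − 86x⁵ − 95x⁴ + 54x³ + 58x² − 32x − 5) ÷ lead(D) = 21x⁷ ÷ 3x³ = 7x⁴. Subtract (7x⁴)·D = 21x⁷ − 14x⁶ − 56x⁵ − 7x⁴. Remainder: 27x⁶ − 30x⁵ − 88x⁴ + 54x³ + 58x² − 32x − 5.
Step 2: lead(27x⁶ − 30x⁵ − 88x⁴ + 54x³ + 58x² − 32x − 5) ÷ lead(D) = 27x⁶ ÷ 3x³ = 9x³. Subtract (9x³)·D = 27x⁶ − 18x⁵ − 72x⁴ − 9x³. Remainder: −12x⁵ − 16x⁴ + 63x³ + 58x² − 32x − 5.
Step 3: lead(−12x⁵ − 16x⁴ + 63x³ + 58x² − 32x − 5) ÷ lead(D) = −12x⁵ ÷ 3x³ = −4x². Subtract (−4x²)·D = −12x⁵ + 8x⁴ + 32x³ + 4x². Remainder: −24x⁴ + 31x³ + 54x² − 32x − 5.
Step 4: lead(−24x⁴ + 31x³ + 54x² − 32x − 5) ÷ lead(D) = −24x⁴ ÷ 3x³ = −8x. Subtract (−8x)·D = −24x⁴ + 16x³ + 64x² + 8x. Remainder: 15x³ − 10x² − 40x − 5.
Step 5: lead(15x³ − 10x² − 40x − 5) ÷ lead(D) = 15x³ ÷ 3x³ = 5. Subtract (5)·D = 15x³ − 10x² − 40x − 5. Remainder: 0.

R = [0], so D(x) is a factor of P(x). yes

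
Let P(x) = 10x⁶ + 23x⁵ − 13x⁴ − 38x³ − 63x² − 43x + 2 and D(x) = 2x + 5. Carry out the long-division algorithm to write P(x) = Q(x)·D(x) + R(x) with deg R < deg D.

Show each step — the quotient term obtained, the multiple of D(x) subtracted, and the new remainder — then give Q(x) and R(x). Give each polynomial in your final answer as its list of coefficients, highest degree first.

Q = [5, -1, -4, -9, -9, 1]; R = [-3]

Step 1: lead(10x⁶ + 23x⁵ − 13x⁴ − 38x³ − 63x² − 43x + 2) ÷ lead(D) = 10x⁶ ÷ 2x = 5x⁵. Subtract (5x⁵)·D = 10x⁶ + 25x⁵. Remainder: −2x⁵ − 13x⁴ − 38x³ − 63x² − 43x + 2.
Step 2: lead(−2x⁵ − 13x⁴ − 38x³ − 63x² − 43x + 2) ÷ lead(D) = −2x⁵ ÷ 2x = −x⁴. Subtract (−x⁴)·D = −2x⁵ − 5x⁴. Remainder: −8x⁴ − 38x³ − 63x² − 43x + 2.
Step 3: lead(−8x⁴ − 38x³ − 63x² − 43x + 2) ÷ lead(D) = −8x⁴ ÷ 2x = −4x³. Subtract (−4x³)·D = −8x⁴ − 20x³. Remainder: −18x³ − 63x² − 43x + 2.
Step 4: lead(−18x³ − 63x² − 43x + 2) ÷ lead(D) = −18x³ ÷ 2x = −9x². Subtract (−9x²)·D = −18x³ − 45x². Remainder: −18x² − 43x + 2.
Step 5: lead(−18x² − 43x + 2) ÷ lead(D) = −18x² ÷ 2x = −9x. Subtract (−9x)·D = −18x² − 45x. Remainder: 2x + 2.
Step 6: lead(2x + 2) ÷ lead(D) = 2x ÷ 2x = 1. Subtract (1)·D = 2x + 5. Remainder: −3.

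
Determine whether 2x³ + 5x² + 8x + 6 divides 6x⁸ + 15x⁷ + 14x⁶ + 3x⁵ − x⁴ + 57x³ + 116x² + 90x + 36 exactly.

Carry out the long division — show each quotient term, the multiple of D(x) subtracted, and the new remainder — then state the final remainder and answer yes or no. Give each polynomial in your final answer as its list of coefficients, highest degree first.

R = [0], so D(x) is a factor of P(x). yes

Step 1: lead(6x⁸ + 15x⁷ + 14x⁶ + 3x⁵ − x⁴ + 57x³ + 116x² + 90x + 36) ÷ lead(D) = 6x⁸ ÷ 2x³ = 3x⁵. Subtract (3x⁵)·D = 6x⁸ + 15x⁷ + 24x⁶ + 18x⁵. Remainder: −10x⁶ − 15x⁵ − x⁴ + 57x³ + 116x² + 90x + 36.
Step 2: lead(−10x⁶ − 15x⁵ − x⁴ + 57x³ + 116x² + 90x + 36) ÷ lead(D) = −10x⁶ ÷ 2x³ = −5x³. Subtract (−5x³)·D = −10x⁶ − 25x⁵ − 40x⁴ − 30x³. Remainder: 10x⁵ + 39x⁴ + 87x³ + 116x² + 90x + 36.
Step 3: lead(10x⁵ + 39x⁴ + 87x³ + 116x² + 90x + 36) ÷ lead(D) = 10x⁵ ÷ 2x³ = 5x². Subtract (5x²)·D = 10x⁵ + 25x⁴ + 40x³ + 30x². Remainder: 14x⁴ + 47x³ + 86x² + 90x + 36.
Step 4: lead(14x⁴ + 47x³ + 86x² + 90x + 36) ÷ lead(D) = 14x⁴ ÷ 2x³ = 7x. Subtract (7x)·D = 14x⁴ + 35x³ + 56x² + 42x. Remainder: 12x³ + 30x² + 48x + 36.
Step 5: lead(12x³ + 30x² + 48x + 36) ÷ lead(D) = 12x³ ÷ 2x³ = 6. Subtract (6)·D = 12x³ + 30x² + 48x + 36. Remainder: 0.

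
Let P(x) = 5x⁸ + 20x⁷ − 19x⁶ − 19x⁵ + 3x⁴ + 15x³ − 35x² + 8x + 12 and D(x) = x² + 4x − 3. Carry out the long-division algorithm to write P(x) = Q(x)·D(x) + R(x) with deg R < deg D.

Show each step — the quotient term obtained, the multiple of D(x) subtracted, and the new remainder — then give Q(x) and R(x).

Q(x) = 5x⁶ − 4x⁴ − 3x³ + 3x² − 6x − 2; R(x) = −2x + 6

Step 1: lead(5x⁸ + 20x⁷ − 19x⁶ − 19x⁵ + 3x⁴ + 15x³ − 35x² + 8x + 12) ÷ lead(D) = 5x⁸ ÷ x² = 5x⁶. Subtract (5x⁶)·D = 5x⁸ + 20x⁷ − 15x⁶. Remainder: −4x⁶ − 19x⁵ + 3x⁴ + 15x³ − 35x² + 8x + 12.
Step 2: lead(−4x⁶ − 19x⁵ + 3x⁴ + 15x³ − 35x² + 8x + 12) ÷ lead(D) = −4x⁶ ÷ x² = −4x⁴. Subtract (−4x⁴)·D = −4x⁶ − 16x⁵ + 12x⁴. Remainder: −3x⁵ − 9x⁴ + 15x³ − 35x² + 8x + 12.
Step 3: lead(−3x⁵ − 9x⁴ + 15x³ − 35x² + 8x + 12) ÷ lead(D) = −3x⁵ ÷ x² = −3x³. Subtract (−3x³)·D = −3x⁵ − 12x⁴ + 9x³. Remainder: 3x⁴ + 6x³ − 35x² + 8x + 12.
Step 4: lead(3x⁴ + 6x³ − 35x² + 8x + 12) ÷ lead(D) = 3x⁴ ÷ x² = 3x². Subtract (3x²)·D = 3x⁴ + 12x³ − 9x². Remainder: −6x³ − 26x² + 8x + 12.
Step 5: lead(−6x³ − 26x² + 8x + 12) ÷ lead(D) = −6x³ ÷ x² = −6x. Subtract (−6x)·D = −6x³ − 24x² + 18x. Remainder: −2x² − 10x + 12.
Step 6: lead(−2x² − 10x + 12) ÷ lead(D) = −2x² ÷ x² = −2. Subtract (−2)·D = −2x² − 8x + 6. Remainder: −2x + 6.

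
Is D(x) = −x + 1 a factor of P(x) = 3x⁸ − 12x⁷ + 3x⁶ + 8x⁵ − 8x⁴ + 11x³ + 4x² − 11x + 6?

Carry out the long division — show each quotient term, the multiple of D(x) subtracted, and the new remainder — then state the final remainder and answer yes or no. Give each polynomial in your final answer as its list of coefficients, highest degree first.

Step 1: lead(3x⁸ − 12x⁷ + 3x⁶ + 8x⁵ − 8x⁴ + 11x³ + 4x² − 11x + 6) ÷ lead(D) = 3x⁸ ÷ −x = −3x⁷. Subtract (−3x⁷)·D = 3x⁸ − 3x⁷. Remainder: −9x⁷ + 3x⁶ + 8x⁵ − 8x⁴ + 11x³ + 4x² − 11x + 6.
Step 2: lead(−9x⁷ + 3x⁶ + 8x⁵ − 8x⁴ + 11x³ + 4x² − 11x + 6) ÷ lead(D) = −9x⁷ ÷ −x = 9x⁶. Subtract (9x⁶)·D = −9x⁷ + 9x⁶. Remainder: −6x⁶ + 8x⁵ − 8x⁴ + 11x³ + 4x² − 11x + 6.
Step 3: lead(−6x⁶ + 8x⁵ − 8x⁴ + 11x³ + 4x² − 11x + 6) ÷ lead(D) = −6x⁶ ÷ −x = 6x⁵. Subtract (6x⁵)·D = −6x⁶ + 6x⁵. Remainder: 2x⁵ − 8x⁴ + 11x³ + 4x² − 11x + 6.
Step 4: lead(2x⁵ − 8x⁴ + 11x³ + 4x² − 11x + 6) ÷ lead(D) = 2x⁵ ÷ −x = −2x⁴. Subtract (−2x⁴)·D = 2x⁵ − 2x⁴. Remainder: −6x⁴ + 11x³ + 4x² − 11x + 6.
Step 5: lead(−6x⁴ + 11x³ + 4x² − 11x + 6) ÷ lead(D) = −6x⁴ ÷ −x = 6x³. Subtract (6x³)·D = −6x⁴ + 6x³. Remainder: 5x³ + 4x² − 11x + 6.
Step 6: lead(5x³ + 4x² − 11x + 6) ÷ lead(D) = 5x³ ÷ −x = −5x². Subtract (−5x²)·D = 5x³ − 5x². Remainder: 9x² − 11x + 6.
Step 7: lead(9x² − 11x + 6) ÷ lead(D) = 9x² ÷ −x = −9x. Subtract (−9x)·D = 9x² − 9x. Remainder: −2x + 6.
Step 8: lead(−2x + 6) ÷ lead(D) = −2x ÷ −x = 2. Subtract (2)·D = −2x + 2. Remainder: 4.

R = [4], so D(x) is not a factor of P(x). no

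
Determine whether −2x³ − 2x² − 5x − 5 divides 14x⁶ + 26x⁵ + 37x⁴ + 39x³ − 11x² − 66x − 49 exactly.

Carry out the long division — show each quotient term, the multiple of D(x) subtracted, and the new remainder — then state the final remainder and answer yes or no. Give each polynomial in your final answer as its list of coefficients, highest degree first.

Step 1: lead(14x⁶ + 26x⁵ + 37x⁴ + 39x³ − 11x² − 66x − 49) ÷ lead(D) = 14x⁶ ÷ −2x³ = −7x³. Subtract (−7x³)·D = 14x⁶ + 14x⁵ + 35x⁴ + 35x³. Remainder: 12x⁵ + 2x⁴ + 4x³ − 11x² − 66x − 49.
Step 2: lead(12x⁵ + 2x⁴ + 4x³ − 11x² − 66x − 49) ÷ lead(D) = 12x⁵ ÷ −2x³ = −6x². Subtract (−6x²)·D = 12x⁵ + 12x⁴ + 30x³ + 30x². Remainder: −10x⁴ − 26x³ − 41x² − 66x − 49.
Step 3: lead(−10x⁴ − 26x³ − 41x² − 66x − 49) ÷ lead(D) = −10x⁴ ÷ −2x³ = 5x. Subtract (5x)·D = −10x⁴ − 10x³ − 25x² − 25x. Remainder: −16x³ − 16x² − 41x − 49.
Step 4: lead(−16x³ − 16x² − 41x − 49) ÷ lead(D) = −16x³ ÷ −2x³ = 8. Subtract (8)·D = −16x³ − 16x² − 40x − 40. Remainder: −x − 9.

R = [-1, -9], so D(x) is not a factor of P(x). no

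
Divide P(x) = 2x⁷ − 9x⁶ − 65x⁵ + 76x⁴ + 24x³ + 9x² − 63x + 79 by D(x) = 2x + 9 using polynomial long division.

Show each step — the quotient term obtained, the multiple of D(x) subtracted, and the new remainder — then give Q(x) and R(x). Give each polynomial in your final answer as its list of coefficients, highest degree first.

Step 1: lead(2x⁷ − 9x⁶ − 65x⁵ + 76x⁴ + 24x³ + 9x² − 63x + 79) ÷ lead(D) = 2x⁷ ÷ 2x = x⁶. Subtract (x⁶)·D = 2x⁷ + 9x⁶. Remainder: −18x⁶ − 65x⁵ + 76x⁴ + 24x³ + 9x² − 63x + 79.
Step 2: lead(−18x⁶ − 65x⁵ + 76x⁴ + 24x³ + 9x² − 63x + 79) ÷ lead(D) = −18x⁶ ÷ 2x = −9x⁵. Subtract (−9x⁵)·D = −18x⁶ − 81x⁵. Remainder: 16x⁵ + 76x⁴ + 24x³ + 9x² − 63x + 79.
Step 3: lead(16x⁵ + 76x⁴ + 24x³ + 9x² − 63x + 79) ÷ lead(D) = 16x⁵ ÷ 2x = 8x⁴. Subtract (8x⁴)·D = 16x⁵ + 72x⁴. Remainder: 4x⁴ + 24x³ + 9x² − 63x + 79.
Step 4: lead(4x⁴ + 24x³ + 9x² − 63x + 79) ÷ lead(D) = 4x⁴ ÷ 2x = 2x³. Subtract (2x³)·D = 4x⁴ + 18x³. Remainder: 6x³ + 9x² − 63x + 79.
Step 5: lead(6x³ + 9x² − 63x + 79) ÷ lead(D) = 6x³ ÷ 2x = 3x². Subtract (3x²)·D = 6x³ + 27x². Remainder: −18x² − 63x + 79.
Step 6: lead(−18x² − 63x + 79) ÷ lead(D) = −18x² ÷ 2x = −9x. Subtract (−9x)·D = −18x² − 81x. Remainder: 18x + 79.
Step 7: lead(18x + 79) ÷ lead(D) = 18x ÷ 2x = 9. Subtract (9)·D = 18x + 81. Remainder: −2.

Q = [1, -9, 8, 2, 3, -9, 9]; R = [-2]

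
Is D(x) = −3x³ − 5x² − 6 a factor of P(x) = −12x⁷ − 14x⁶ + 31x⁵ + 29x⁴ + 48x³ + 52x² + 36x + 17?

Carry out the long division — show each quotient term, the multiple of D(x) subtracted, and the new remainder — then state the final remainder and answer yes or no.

R(x) = 5, so D(x) is not a factor of P(x). no

Step 1: lead(−12x⁷ − 14x⁶ + 31x⁵ + 29x⁴ + 48x³ + 52x² + 36x + 17) ÷ lead(D) = −12x⁷ ÷ −3x³ = 4x⁴. Subtract (4x⁴)·D = −12x⁷ − 20x⁶ − 24x⁴. Remainder: 6x⁶ + 31x⁵ + 53x⁴ + 48x³ + 52x² + 36x + 17.
Step 2: lead(6x⁶ + 31x⁵ + 53x⁴ + 48x³ + 52x² + 36x + 17) ÷ lead(D) = 6x⁶ ÷ −3x³ = −2x³. Subtract (−2x³)·D = 6x⁶ + 10x⁵ + 12x³. Remainder: 21x⁵ + 53x⁴ + 36x³ + 52x² + 36x + 17.
Step 3: lead(21x⁵ + 53x⁴ + 36x³ + 52x² + 36x + 17) ÷ lead(D) = 21x⁵ ÷ −3x³ = −7x². Subtract (−7x²)·D = 21x⁵ + 35x⁴ + 42x². Remainder: 18x⁴ + 36x³ + 10x² + 36x + 17.
Step 4: lead(18x⁴ + 36x³ + 10x² + 36x + 17) ÷ lead(D) = 18x⁴ ÷ −3x³ = −6x. Subtract (−6x)·D = 18x⁴ + 30x³ + 36x. Remainder: 6x³ + 10x² + 17.
Step 5: lead(6x³ + 10x² + 17) ÷ lead(D) = 6x³ ÷ −3x³ = −2. Subtract (−2)·D = 6x³ + 10x² + 12. Remainder: 5.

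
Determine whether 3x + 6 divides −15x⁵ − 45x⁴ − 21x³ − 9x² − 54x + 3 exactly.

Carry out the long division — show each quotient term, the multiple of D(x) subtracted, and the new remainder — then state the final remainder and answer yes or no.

Step 1: lead(−15x⁵ − 45x⁴ − 21x³ − 9x² − 54x + 3) ÷ lead(D) = −15x⁵ ÷ 3x = −5x⁴. Subtract (−5x⁴)·D = −15x⁵ − 30x⁴. Remainder: −15x⁴ − 21x³ − 9x² − 54x + 3.
Step 2: lead(−15x⁴ − 21x³ − 9x² − 54x + 3) ÷ lead(D) = −15x⁴ ÷ 3x = −5x³. Subtract (−5x³)·D = −15x⁴ − 30x³. Remainder: 9x³ − 9x² − 54x + 3.
Step 3: lead(9x³ − 9x² − 54x + 3) ÷ lead(D) = 9x³ ÷ 3x = 3x². Subtract (3x²)·D = 9x³ + 18x². Remainder: −27x² − 54x + 3.
Step 4: lead(−27x² − 54x + 3) ÷ lead(D) = −27x² ÷ 3x = −9x. Subtract (−9x)·D = −27x² − 54x. Remainder: 3.

R(x) = 3, so D(x) is not a factor of P(x). no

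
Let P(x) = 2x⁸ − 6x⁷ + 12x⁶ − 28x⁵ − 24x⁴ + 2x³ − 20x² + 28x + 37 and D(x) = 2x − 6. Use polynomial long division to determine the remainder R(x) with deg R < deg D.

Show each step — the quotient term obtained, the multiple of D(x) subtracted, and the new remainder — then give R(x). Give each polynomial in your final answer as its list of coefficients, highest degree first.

Step 1: lead(2x⁸ − 6x⁷ + 12x⁶ − 28x⁵ − 24x⁴ + 2x³ − 20x² + 28x + 37) ÷ lead(D) = 2x⁸ ÷ 2x = x⁷. Subtract (x⁷)·D = 2x⁸ − 6x⁷. Remainder: 12x⁶ − 28x⁵ − 24x⁴ + 2x³ − 20x² + 28x + 37.
Step 2: lead(12x⁶ − 28x⁵ − 24x⁴ + 2x³ − 20x² + 28x + 37) ÷ lead(D) = 12x⁶ ÷ 2x = 6x⁵. Subtract (6x⁵)·D = 12x⁶ − 36x⁵. Remainder: 8x⁵ − 24x⁴ + 2x³ − 20x² + 28x + 37.
Step 3: lead(8x⁵ − 24x⁴ + 2x³ − 20x² + 28x + 37) ÷ lead(D) = 8x⁵ ÷ 2x = 4x⁴. Subtract (4x⁴)·D = 8x⁵ − 24x⁴. Remainder: 2x³ − 20x² + 28x + 37.
Step 4: lead(2x³ − 20x² + 28x + 37) ÷ lead(D) = 2x³ ÷ 2x = x². Subtract (x²)·D = 2x³ − 6x². Remainder: −14x² + 28x + 37.
Step 5: lead(−14x² + 28x + 37) ÷ lead(D) = −14x² ÷ 2x = −7x. Subtract (−7x)·D = −14x² + 42x. Remainder: −14x + 37.
Step 6: lead(−14x + 37) ÷ lead(D) = −14x ÷ 2x = −7. Subtract (−7)·D = −14x + 42. Remainder: −5.

R = [-5]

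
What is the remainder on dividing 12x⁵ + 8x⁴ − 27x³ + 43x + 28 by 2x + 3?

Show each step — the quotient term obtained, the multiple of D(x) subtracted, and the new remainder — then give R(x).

R(x) = 4

Step 1: lead(12x⁵ + 8x⁴ − 27x³ + 43x + 28) ÷ lead(D) = 12x⁵ ÷ 2x = 6x⁴. Subtract (6x⁴)·D = 12x⁵ + 18x⁴. Remainder: −10x⁴ − 27x³ + 43x + 28.
Step 2: lead(−10x⁴ − 27x³ + 43x + 28) ÷ lead(D) = −10x⁴ ÷ 2x = −5x³. Subtract (−5x³)·D = −10x⁴ − 15x³. Remainder: −12x³ + 43x + 28.
Step 3: lead(−12x³ + 43x + 28) ÷ lead(D) = −12x³ ÷ 2x = −6x². Subtract (−6x²)·D = −12x³ − 18x². Remainder: 18x² + 43x + 28.
Step 4: lead(18x² + 43x + 28) ÷ lead(D) = 18x² ÷ 2x = 9x. Subtract (9x)·D = 18x² + 27x. Remainder: 16x + 28.
Step 5: lead(16x + 28) ÷ lead(D) = 16x ÷ 2x = 8. Subtract (8)·D = 16x + 24. Remainder: 4.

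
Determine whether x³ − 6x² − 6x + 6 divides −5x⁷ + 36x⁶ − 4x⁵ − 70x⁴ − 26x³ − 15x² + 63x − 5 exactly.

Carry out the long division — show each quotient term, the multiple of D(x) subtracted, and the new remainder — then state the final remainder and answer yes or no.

R(x) = 9x² + 3x + 7, so D(x) is not a factor of P(x). no

Step 1: lead(−5x⁷ + 36x⁶ − 4x⁵ − 70x⁴ − 26x³ − 15x² + 63x − 5) ÷ lead(D) = −5x⁷ ÷ x³ = −5x⁴. Subtract (−5x⁴)·D = −5x⁷ + 30x⁶ + 30x⁵ − 30x⁴. Remainder: 6x⁶ − 34x⁵ − 40x⁴ − 26x³ − 15x² + 63x − 5.
Step 2: lead(6x⁶ − 34x⁵ − 40x⁴ − 26x³ − 15x² + 63x − 5) ÷ lead(D) = 6x⁶ ÷ x³ = 6x³. Subtract (6x³)·D = 6x⁶ − 36x⁵ − 36x⁴ + 36x³. Remainder: 2x⁵ − 4x⁴ − 62x³ − 15x² + 63x − 5.
Step 3: lead(2x⁵ − 4x⁴ − 62x³ − 15x² + 63x − 5) ÷ lead(D) = 2x⁵ ÷ x³ = 2x². Subtract (2x²)·D = 2x⁵ − 12x⁴ − 12x³ + 12x². Remainder: 8x⁴ − 50x³ − 27x² + 63x − 5.
Step 4: lead(8x⁴ − 50x³ − 27x² + 63x − 5) ÷ lead(D) = 8x⁴ ÷ x³ = 8x. Subtract (8x)·D = 8x⁴ − 48x³ − 48x² + 48x. Remainder: −2x³ + 21x² + 15x − 5.
Step 5: lead(−2x³ + 21x² + 15x − 5) ÷ lead(D) = −2x³ ÷ x³ = −2. Subtract (−2)·D = −2x³ + 12x² + 12x − 12. Remainder: 9x² + 3x + 7.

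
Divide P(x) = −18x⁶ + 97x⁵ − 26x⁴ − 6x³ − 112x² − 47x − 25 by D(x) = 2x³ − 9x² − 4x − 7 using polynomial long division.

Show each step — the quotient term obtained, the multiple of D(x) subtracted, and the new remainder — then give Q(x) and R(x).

Q(x) = −9x³ + 8x² + 5x + 4; R(x) = 4x + 3

Step 1: lead(−18x⁶ + 97x⁵ − 26x⁴ − 6x³ − 112x² − 47x − 25) ÷ lead(D) = −18x⁶ ÷ 2x³ = −9x³. Subtract (−9x³)·D = −18x⁶ + 81x⁵ + 36x⁴ + 63x³. Remainder: 16x⁵ − 62x⁴ − 69x³ − 112x² − 47x − 25.
Step 2: lead(16x⁵ − 62x⁴ − 69x³ − 112x² − 47x − 25) ÷ lead(D) = 16x⁵ ÷ 2x³ = 8x². Subtract (8x²)·D = 16x⁵ − 72x⁴ − 32x³ − 56x². Remainder: 10x⁴ − 37x³ − 56x² − 47x − 25.
Step 3: lead(10x⁴ − 37x³ − 56x² − 47x − 25) ÷ lead(D) = 10x⁴ ÷ 2x³ = 5x. Subtract (5x)·D = 10x⁴ − 45x³ − 20x² − 35x. Remainder: 8x³ − 36x² − 12x − 25.
Step 4: lead(8x³ − 36x² − 12x − 25) ÷ lead(D) = 8x³ ÷ 2x³ = 4. Subtract (4)·D = 8x³ − 36x² − 16x − 28. Remainder: 4x + 3.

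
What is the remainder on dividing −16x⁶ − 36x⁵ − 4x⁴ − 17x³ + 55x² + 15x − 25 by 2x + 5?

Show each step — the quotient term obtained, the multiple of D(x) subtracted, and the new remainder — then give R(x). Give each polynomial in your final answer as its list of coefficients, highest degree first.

R = [0]

Step 1: lead(−16x⁶ − 36x⁵ − 4x⁴ − 17x³ + 55x² + 15x − 25) ÷ lead(D) = −16x⁶ ÷ 2x = −8x⁵. Subtract (−8x⁵)·D = −16x⁶ − 40x⁵. Remainder: 4x⁵ − 4x⁴ − 17x³ + 55x² + 15x − 25.
Step 2: lead(4x⁵ − 4x⁴ − 17x³ + 55x² + 15x − 25) ÷ lead(D) = 4x⁵ ÷ 2x = 2x⁴. Subtract (2x⁴)·D = 4x⁵ + 10x⁴. Remainder: −14x⁴ − 17x³ + 55x² + 15x − 25.
Step 3: lead(−14x⁴ − 17x³ + 55x² + 15x − 25) ÷ lead(D) = −14x⁴ ÷ 2x = −7x³. Subtract (−7x³)·D = −14x⁴ − 35x³. Remainder: 18x³ + 55x² + 15x − 25.
Step 4: lead(18x³ + 55x² + 15x − 25) ÷ lead(D) = 18x³ ÷ 2x = 9x². Subtract (9x²)·D = 18x³ + 45x². Remainder: 10x² + 15x − 25.
Step 5: lead(10x² + 15x − 25) ÷ lead(D) = 10x² ÷ 2x = 5x. Subtract (5x)·D = 10x² + 25x. Remainder: −10x − 25.
Step 6: lead(−10x − 25) ÷ lead(D) = −10x ÷ 2x = −5. Subtract (−5)·D = −10x − 25. Remainder: 0.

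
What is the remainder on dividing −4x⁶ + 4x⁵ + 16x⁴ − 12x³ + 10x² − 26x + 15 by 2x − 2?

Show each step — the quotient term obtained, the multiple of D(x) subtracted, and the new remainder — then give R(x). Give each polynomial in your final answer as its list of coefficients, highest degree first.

Step 1: lead(−4x⁶ + 4x⁵ + 16x⁴ − 12x³ + 10x² − 26x + 15) ÷ lead(D) = −4x⁶ ÷ 2x = −2x⁵. Subtract (−2x⁵)·D = −4x⁶ + 4x⁵. Remainder: 16x⁴ − 12x³ + 10x² − 26x + 15.
Step 2: lead(16x⁴ − 12x³ + 10x² − 26x + 15) ÷ lead(D) = 16x⁴ ÷ 2x = 8x³. Subtract (8x³)·D = 16x⁴ − 16x³. Remainder: 4x³ + 10x² − 26x + 15.
Step 3: lead(4x³ + 10x² − 26x + 15) ÷ lead(D) = 4x³ ÷ 2x = 2x². Subtract (2x²)·D = 4x³ − 4x². Remainder: 14x² − 26x + 15.
Step 4: lead(14x² − 26x + 15) ÷ lead(D) = 14x² ÷ 2x = 7x. Subtract (7x)·D = 14x² − 14x. Remainder: −12x + 15.
Step 5: lead(−12x + 15) ÷ lead(D) = −12x ÷ 2x = −6. Subtract (−6)·D = −12x + 12. Remainder: 3.

R = [3]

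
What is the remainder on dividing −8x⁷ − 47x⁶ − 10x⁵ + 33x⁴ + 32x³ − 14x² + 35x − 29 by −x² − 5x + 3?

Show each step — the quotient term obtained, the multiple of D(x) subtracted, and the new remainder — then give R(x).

R(x) = −8

Step 1: lead(−8x⁷ − 47x⁶ − 10x⁵ + 33x⁴ + 32x³ − 14x² + 35x − 29) ÷ lead(D) = −8x⁷ ÷ −x² = 8x⁵. Subtract (8x⁵)·D = −8x⁷ − 40x⁶ + 24x⁵. Remainder: −7x⁶ − 34x⁵ + 33x⁴ + 32x³ − 14x² + 35x − 29.
Step 2: lead(−7x⁶ − 34x⁵ + 33x⁴ + 32x³ − 14x² + 35x − 29) ÷ lead(D) = −7x⁶ ÷ −x² = 7x⁴. Subtract (7x⁴)·D = −7x⁶ − 35x⁵ + 21x⁴. Remainder: x⁵ + 12x⁴ + 32x³ − 14x² + 35x − 29.
Step 3: lead(x⁵ + 12x⁴ + 32x³ − 14x² + 35x − 29) ÷ lead(D) = x⁵ ÷ −x² = −x³. Subtract (−x³)·D = x⁵ + 5x⁴ − 3x³. Remainder: 7x⁴ + 35x³ − 14x² + 35x − 29.
Step 4: lead(7x⁴ + 35x³ − 14x² + 35x − 29) ÷ lead(D) = 7x⁴ ÷ −x² = −7x². Subtract (−7x²)·D = 7x⁴ + 35x³ − 21x². Remainder: 7x² + 35x − 29.
Step 5: lead(7x² + 35x − 29) ÷ lead(D) = 7x² ÷ −x² = −7. Subtract (−7)·D = 7x² + 35x − 21. Remainder: −8.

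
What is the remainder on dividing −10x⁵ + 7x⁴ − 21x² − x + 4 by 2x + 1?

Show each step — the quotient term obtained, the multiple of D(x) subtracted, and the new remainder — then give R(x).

Step 1: lead(−10x⁵ + 7x⁴ − 21x² − x + 4) ÷ lead(D) = −10x⁵ ÷ 2x = −5x⁴. Subtract (−5x⁴)·D = −10x⁵ − 5x⁴. Remainder: 12x⁴ − 21x² − x + 4.
Step 2: lead(12x⁴ − 21x² − x + 4) ÷ lead(D) = 12x⁴ ÷ 2x = 6x³. Subtract (6x³)·D = 12x⁴ + 6x³. Remainder: −6x³ − 21x² − x + 4.
Step 3: lead(−6x³ − 21x² − x + 4) ÷ lead(D) = −6x³ ÷ 2x = −3x². Subtract (−3x²)·D = −6x³ − 3x². Remainder: −18x² − x + 4.
Step 4: lead(−18x² − x + 4) ÷ lead(D) = −18x² ÷ 2x = −9x. Subtract (−9x)·D = −18x² − 9x. Remainder: 8x + 4.
Step 5: lead(8x + 4) ÷ lead(D) = 8x ÷ 2x = 4. Subtract (4)·D = 8x + 4. Remainder: 0.

R(x) = 0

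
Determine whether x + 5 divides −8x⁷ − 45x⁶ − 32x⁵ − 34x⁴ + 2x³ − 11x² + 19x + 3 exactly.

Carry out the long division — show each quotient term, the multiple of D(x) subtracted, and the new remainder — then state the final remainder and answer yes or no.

Step 1: lead(−8x⁷ − 45x⁶ − 32x⁵ − 34x⁴ + 2x³ − 11x² + 19x + 3) ÷ lead(D) = −8x⁷ ÷ x = −8x⁶. Subtract (−8x⁶)·D = −8x⁷ − 40x⁶. Remainder: −5x⁶ − 32x⁵ − 34x⁴ + 2x³ − 11x² + 19x + 3.
Step 2: lead(−5x⁶ − 32x⁵ − 34x⁴ + 2x³ − 11x² + 19x + 3) ÷ lead(D) = −5x⁶ ÷ x = −5x⁵. Subtract (−5x⁵)·D = −5x⁶ − 25x⁵. Remainder: −7x⁵ − 34x⁴ + 2x³ − 11x² + 19x + 3.
Step 3: lead(−7x⁵ − 34x⁴ + 2x³ − 11x² + 19x + 3) ÷ lead(D) = −7x⁵ ÷ x = −7x⁴. Subtract (−7x⁴)·D = −7x⁵ − 35x⁴. Remainder: x⁴ + 2x³ − 11x² + 19x + 3.
Step 4: lead(x⁴ + 2x³ − 11x² + 19x + 3) ÷ lead(D) = x⁴ ÷ x = x³. Subtract (x³)·D = x⁴ + 5x³. Remainder: −3x³ − 11x² + 19x + 3.
Step 5: lead(−3x³ − 11x² + 19x + 3) ÷ lead(D) = −3x³ ÷ x = −3x². Subtract (−3x²)·D = −3x³ − 15x². Remainder: 4x² + 19x + 3.
Step 6: lead(4x² + 19x + 3) ÷ lead(D) = 4x² ÷ x = 4x. Subtract (4x)·D = 4x² + 20x. Remainder: −x + 3.
Step 7: lead(−x + 3) ÷ lead(D) = −x ÷ x = −1. Subtract (−1)·D = −x − 5. Remainder: 8.

R(x) = 8, so D(x) is not a factor of P(x). no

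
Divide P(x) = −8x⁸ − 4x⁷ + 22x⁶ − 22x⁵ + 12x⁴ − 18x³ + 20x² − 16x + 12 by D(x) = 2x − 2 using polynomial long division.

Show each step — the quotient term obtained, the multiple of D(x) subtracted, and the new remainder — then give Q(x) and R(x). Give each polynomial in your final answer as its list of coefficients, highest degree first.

Step 1: lead(−8x⁸ − 4x⁷ + 22x⁶ − 22x⁵ + 12x⁴ − 18x³ + 20x² − 16x + 12) ÷ lead(D) = −8x⁸ ÷ 2x = −4x⁷. Subtract (−4x⁷)·D = −8x⁸ + 8x⁷. Remainder: −12x⁷ + 22x⁶ − 22x⁵ + 12x⁴ − 18x³ + 20x² − 16x + 12.
Step 2: lead(−12x⁷ + 22x⁶ − 22x⁵ + 12x⁴ − 18x³ + 20x² − 16x + 12) ÷ lead(D) = −12x⁷ ÷ 2x = −6x⁶. Subtract (−6x⁶)·D = −12x⁷ + 12x⁶. Remainder: 10x⁶ − 22x⁵ + 12x⁴ − 18x³ + 20x² − 16x + 12.
Step 3: lead(10x⁶ − 22x⁵ + 12x⁴ − 18x³ + 20x² − 16x + 12) ÷ lead(D) = 10x⁶ ÷ 2x = 5x⁵. Subtract (5x⁵)·D = 10x⁶ − 10x⁵. Remainder: −12x⁵ + 12x⁴ − 18x³ + 20x² − 16x + 12.
Step 4: lead(−12x⁵ + 12x⁴ − 18x³ + 20x² − 16x + 12) ÷ lead(D) = −12x⁵ ÷ 2x = −6x⁴. Subtract (−6x⁴)·D = −12x⁵ + 12x⁴. Remainder: −18x³ + 20x² − 16x + 12.
Step 5: lead(−18x³ + 20x² − 16x + 12) ÷ lead(D) = −18x³ ÷ 2x = −9x². Subtract (−9x²)·D = −18x³ + 18x². Remainder: 2x² − 16x + 12.
Step 6: lead(2x² − 16x + 12) ÷ lead(D) = 2x² ÷ 2x = x. Subtract (x)·D = 2x² − 2x. Remainder: −14x + 12.
Step 7: lead(−14x + 12) ÷ lead(D) = −14x ÷ 2x = −7. Subtract (−7)·D = −14x + 14. Remainder: −2.

Q = [-4, -6, 5, -6, 0, -9, 1, -7]; R = [-2]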